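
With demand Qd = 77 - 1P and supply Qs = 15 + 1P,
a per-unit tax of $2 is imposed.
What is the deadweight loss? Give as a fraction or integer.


Pre-tax equilibrium quantity: Q* = 46
Post-tax equilibrium quantity: Q_tax = 45
Reduction in quantity: Q* - Q_tax = 1
DWL = (1/2) * tax * (Q* - Q_tax)
DWL = (1/2) * 2 * 1 = 1

1


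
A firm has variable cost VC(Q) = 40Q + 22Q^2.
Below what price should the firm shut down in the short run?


AVC(Q) = VC(Q)/Q = 40 + 22Q
AVC is increasing in Q, so minimum AVC is at Q -> 0+.
Min AVC = 40
The firm should shut down if P < 40.

40


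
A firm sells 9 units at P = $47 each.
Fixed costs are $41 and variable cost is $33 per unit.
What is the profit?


Total Revenue = P * Q = 47 * 9 = $423
Total Cost = FC + VC*Q = 41 + 33*9 = $338
Profit = TR - TC = 423 - 338 = $85

$85


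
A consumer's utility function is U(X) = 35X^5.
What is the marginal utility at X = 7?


MU = dU/dX = 35*5*X^(5-1)
MU = 175*X^4
At X = 7:
MU = 175 * 7^4
MU = 175 * 2401 = 420175

420175


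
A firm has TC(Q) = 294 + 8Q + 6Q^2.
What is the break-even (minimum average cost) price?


AC(Q) = 294/Q + 8 + 6Q
To minimize: dAC/dQ = -294/Q^2 + 6 = 0
Q^2 = 294/6 = 49
Q* = 7
Min AC = 294/7 + 8 + 6*7
Min AC = 42 + 8 + 42 = 92

92


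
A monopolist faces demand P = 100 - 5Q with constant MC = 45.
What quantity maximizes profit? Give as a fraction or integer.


TR = P*Q = (100 - 5Q)Q = 100Q - 5Q^2
MR = dTR/dQ = 100 - 10Q
Set MR = MC:
100 - 10Q = 45
55 = 10Q
Q* = 55/10 = 11/2

11/2


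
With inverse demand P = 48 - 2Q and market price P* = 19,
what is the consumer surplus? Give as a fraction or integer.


Maximum willingness to pay (at Q=0): P_max = 48
Quantity demanded at P* = 19:
Q* = (48 - 19)/2 = 29/2
CS = (1/2) * Q* * (P_max - P*)
CS = (1/2) * 29/2 * (48 - 19)
CS = (1/2) * 29/2 * 29 = 841/4

841/4


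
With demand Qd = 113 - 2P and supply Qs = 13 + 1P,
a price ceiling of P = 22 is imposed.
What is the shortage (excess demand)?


At P = 22:
Qd = 113 - 2*22 = 69
Qs = 13 + 1*22 = 35
Shortage = Qd - Qs = 69 - 35 = 34

34


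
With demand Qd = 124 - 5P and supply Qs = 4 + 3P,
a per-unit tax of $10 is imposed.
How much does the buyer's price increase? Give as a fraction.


With a per-unit tax, the buyer's price increase depends on relative slopes.
Supply slope: d = 3, Demand slope: b = 5
Buyer's price increase = d * tax / (b + d)
= 3 * 10 / (5 + 3)
= 30 / 8 = 15/4

15/4


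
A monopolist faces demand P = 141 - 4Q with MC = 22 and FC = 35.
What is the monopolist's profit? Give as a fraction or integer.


MR = MC: 141 - 8Q = 22
Q* = 119/8
P* = 141 - 4*119/8 = 163/2
Profit = (P* - MC)*Q* - FC
= (163/2 - 22)*119/8 - 35
= 119/2*119/8 - 35
= 14161/16 - 35 = 13601/16

13601/16


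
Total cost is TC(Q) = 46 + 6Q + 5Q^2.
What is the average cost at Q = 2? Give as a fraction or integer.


TC(2) = 46 + 6*2 + 5*2^2
TC(2) = 46 + 12 + 20 = 78
AC = TC/Q = 78/2 = 39

39


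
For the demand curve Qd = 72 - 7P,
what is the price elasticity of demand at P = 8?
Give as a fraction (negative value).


dQ/dP = -7
At P = 8: Q = 72 - 7*8 = 16
E = (dQ/dP)(P/Q) = (-7)(8/16) = -7/2

-7/2


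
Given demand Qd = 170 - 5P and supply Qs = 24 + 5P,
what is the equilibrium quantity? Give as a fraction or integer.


First find equilibrium price:
170 - 5P = 24 + 5P
P* = 146/10 = 73/5
Then substitute into demand:
Q* = 170 - 5 * 73/5 = 97

97


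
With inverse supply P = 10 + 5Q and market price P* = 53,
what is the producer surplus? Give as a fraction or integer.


Minimum supply price (at Q=0): P_min = 10
Quantity supplied at P* = 53:
Q* = (53 - 10)/5 = 43/5
PS = (1/2) * Q* * (P* - P_min)
PS = (1/2) * 43/5 * (53 - 10)
PS = (1/2) * 43/5 * 43 = 1849/10

1849/10


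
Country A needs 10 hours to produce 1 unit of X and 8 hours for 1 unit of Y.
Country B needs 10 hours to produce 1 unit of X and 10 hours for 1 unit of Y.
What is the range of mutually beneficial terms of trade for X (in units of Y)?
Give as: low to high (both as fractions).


Opportunity cost of X for Country A = hours_X / hours_Y = 10/8 = 5/4 units of Y
Opportunity cost of X for Country B = hours_X / hours_Y = 10/10 = 1 units of Y
Terms of trade must be between the two opportunity costs.
Range: 1 to 5/4

1 to 5/4


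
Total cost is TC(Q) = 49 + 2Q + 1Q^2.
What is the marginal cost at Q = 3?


MC = dTC/dQ = 2 + 2*1*Q
At Q = 3:
MC = 2 + 2*3
MC = 2 + 6 = 8

8


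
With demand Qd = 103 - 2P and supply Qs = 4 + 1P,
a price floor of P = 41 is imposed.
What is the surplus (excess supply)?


At P = 41:
Qd = 103 - 2*41 = 21
Qs = 4 + 1*41 = 45
Surplus = Qs - Qd = 45 - 21 = 24

24


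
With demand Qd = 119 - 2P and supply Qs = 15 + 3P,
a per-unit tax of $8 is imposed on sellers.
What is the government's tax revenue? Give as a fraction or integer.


With tax on sellers, new supply: Qs' = 15 + 3(P - 8)
= 3P - 9
New equilibrium quantity:
Q_new = 339/5
Tax revenue = tax * Q_new = 8 * 339/5 = 2712/5

2712/5


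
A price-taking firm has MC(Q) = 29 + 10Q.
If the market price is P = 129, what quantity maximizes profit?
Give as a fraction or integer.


In perfect competition, profit is maximized where P = MC.
129 = 29 + 10Q
100 = 10Q
Q* = 100/10 = 10

10


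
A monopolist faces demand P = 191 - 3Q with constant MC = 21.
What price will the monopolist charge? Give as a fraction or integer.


MR = 191 - 6Q
Set MR = MC: 191 - 6Q = 21
Q* = 85/3
Substitute into demand:
P* = 191 - 3*85/3 = 106

106


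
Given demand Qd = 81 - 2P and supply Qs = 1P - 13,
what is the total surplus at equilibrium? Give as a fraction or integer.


Find equilibrium: 81 - 2P = 1P - 13
81 + 13 = 3P
P* = 94/3 = 94/3
Q* = 1*94/3 - 13 = 55/3
Inverse demand: P = 81/2 - Q/2, so P_max = 81/2
Inverse supply: P = 13 + Q/1, so P_min = 13
CS = (1/2) * 55/3 * (81/2 - 94/3) = 3025/36
PS = (1/2) * 55/3 * (94/3 - 13) = 3025/18
TS = CS + PS = 3025/36 + 3025/18 = 3025/12

3025/12


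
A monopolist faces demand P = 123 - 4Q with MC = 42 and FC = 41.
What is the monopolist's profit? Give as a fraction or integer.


MR = MC: 123 - 8Q = 42
Q* = 81/8
P* = 123 - 4*81/8 = 165/2
Profit = (P* - MC)*Q* - FC
= (165/2 - 42)*81/8 - 41
= 81/2*81/8 - 41
= 6561/16 - 41 = 5905/16

5905/16


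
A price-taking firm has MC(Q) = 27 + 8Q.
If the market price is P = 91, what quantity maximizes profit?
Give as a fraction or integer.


In perfect competition, profit is maximized where P = MC.
91 = 27 + 8Q
64 = 8Q
Q* = 64/8 = 8

8


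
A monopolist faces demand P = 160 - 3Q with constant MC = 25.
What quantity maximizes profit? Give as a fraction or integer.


TR = P*Q = (160 - 3Q)Q = 160Q - 3Q^2
MR = dTR/dQ = 160 - 6Q
Set MR = MC:
160 - 6Q = 25
135 = 6Q
Q* = 135/6 = 45/2

45/2


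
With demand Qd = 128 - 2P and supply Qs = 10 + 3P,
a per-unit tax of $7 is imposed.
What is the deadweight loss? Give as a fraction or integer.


Pre-tax equilibrium quantity: Q* = 404/5
Post-tax equilibrium quantity: Q_tax = 362/5
Reduction in quantity: Q* - Q_tax = 42/5
DWL = (1/2) * tax * (Q* - Q_tax)
DWL = (1/2) * 7 * 42/5 = 147/5

147/5


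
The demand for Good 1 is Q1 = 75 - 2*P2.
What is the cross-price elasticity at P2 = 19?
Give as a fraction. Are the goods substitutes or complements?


dQ1/dP2 = -2
At P2 = 19: Q1 = 75 - 2*19 = 37
Exy = (dQ1/dP2)(P2/Q1) = -2 * 19 / 37 = -38/37
Since Exy < 0, the goods are complements.

-38/37 (complements)


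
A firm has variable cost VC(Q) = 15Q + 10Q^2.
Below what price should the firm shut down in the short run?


AVC(Q) = VC(Q)/Q = 15 + 10Q
AVC is increasing in Q, so minimum AVC is at Q -> 0+.
Min AVC = 15
The firm should shut down if P < 15.

15


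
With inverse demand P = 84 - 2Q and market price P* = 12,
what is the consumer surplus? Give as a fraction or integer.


Maximum willingness to pay (at Q=0): P_max = 84
Quantity demanded at P* = 12:
Q* = (84 - 12)/2 = 36
CS = (1/2) * Q* * (P_max - P*)
CS = (1/2) * 36 * (84 - 12)
CS = (1/2) * 36 * 72 = 1296

1296


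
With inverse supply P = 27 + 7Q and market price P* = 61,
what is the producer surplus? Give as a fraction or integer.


Minimum supply price (at Q=0): P_min = 27
Quantity supplied at P* = 61:
Q* = (61 - 27)/7 = 34/7
PS = (1/2) * Q* * (P* - P_min)
PS = (1/2) * 34/7 * (61 - 27)
PS = (1/2) * 34/7 * 34 = 578/7

578/7


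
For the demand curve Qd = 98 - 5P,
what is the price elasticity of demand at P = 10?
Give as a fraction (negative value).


dQ/dP = -5
At P = 10: Q = 98 - 5*10 = 48
E = (dQ/dP)(P/Q) = (-5)(10/48) = -25/24

-25/24


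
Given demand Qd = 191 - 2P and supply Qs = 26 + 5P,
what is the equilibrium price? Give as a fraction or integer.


At equilibrium, Qd = Qs.
191 - 2P = 26 + 5P
191 - 26 = 2P + 5P
165 = 7P
P* = 165/7 = 165/7

165/7


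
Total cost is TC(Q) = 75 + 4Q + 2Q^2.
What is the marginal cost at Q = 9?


MC = dTC/dQ = 4 + 2*2*Q
At Q = 9:
MC = 4 + 4*9
MC = 4 + 36 = 40

40


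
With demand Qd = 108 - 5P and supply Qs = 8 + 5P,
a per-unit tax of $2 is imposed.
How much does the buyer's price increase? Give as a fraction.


With a per-unit tax, the buyer's price increase depends on relative slopes.
Supply slope: d = 5, Demand slope: b = 5
Buyer's price increase = d * tax / (b + d)
= 5 * 2 / (5 + 5)
= 10 / 10 = 1

1


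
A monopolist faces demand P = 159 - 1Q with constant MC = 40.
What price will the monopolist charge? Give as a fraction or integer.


MR = 159 - 2Q
Set MR = MC: 159 - 2Q = 40
Q* = 119/2
Substitute into demand:
P* = 159 - 1*119/2 = 199/2

199/2


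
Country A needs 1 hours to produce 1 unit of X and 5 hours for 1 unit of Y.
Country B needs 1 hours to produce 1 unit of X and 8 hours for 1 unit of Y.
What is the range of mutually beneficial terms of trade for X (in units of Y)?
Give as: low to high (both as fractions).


Opportunity cost of X for Country A = hours_X / hours_Y = 1/5 = 1/5 units of Y
Opportunity cost of X for Country B = hours_X / hours_Y = 1/8 = 1/8 units of Y
Terms of trade must be between the two opportunity costs.
Range: 1/8 to 1/5

1/8 to 1/5


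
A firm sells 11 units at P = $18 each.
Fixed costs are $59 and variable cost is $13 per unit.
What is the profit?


Total Revenue = P * Q = 18 * 11 = $198
Total Cost = FC + VC*Q = 59 + 13*11 = $202
Profit = TR - TC = 198 - 202 = $-4

$-4


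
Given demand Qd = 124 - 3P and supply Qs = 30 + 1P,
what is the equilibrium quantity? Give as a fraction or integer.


First find equilibrium price:
124 - 3P = 30 + 1P
P* = 94/4 = 47/2
Then substitute into demand:
Q* = 124 - 3 * 47/2 = 107/2

107/2


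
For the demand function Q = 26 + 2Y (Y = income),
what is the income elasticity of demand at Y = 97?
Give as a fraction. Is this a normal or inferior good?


dQ/dY = 2
At Y = 97: Q = 26 + 2*97 = 220
Ey = (dQ/dY)(Y/Q) = 2 * 97 / 220 = 97/110
Since Ey > 0, this is a normal good.

97/110 (normal good)


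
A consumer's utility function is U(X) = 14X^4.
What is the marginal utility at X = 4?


MU = dU/dX = 14*4*X^(4-1)
MU = 56*X^3
At X = 4:
MU = 56 * 4^3
MU = 56 * 64 = 3584

3584


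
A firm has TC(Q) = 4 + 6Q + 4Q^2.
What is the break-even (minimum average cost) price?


AC(Q) = 4/Q + 6 + 4Q
To minimize: dAC/dQ = -4/Q^2 + 4 = 0
Q^2 = 4/4 = 1
Q* = 1
Min AC = 4/1 + 6 + 4*1
Min AC = 4 + 6 + 4 = 14

14


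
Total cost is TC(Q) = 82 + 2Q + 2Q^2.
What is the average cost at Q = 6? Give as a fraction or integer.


TC(6) = 82 + 2*6 + 2*6^2
TC(6) = 82 + 12 + 72 = 166
AC = TC/Q = 166/6 = 83/3

83/3


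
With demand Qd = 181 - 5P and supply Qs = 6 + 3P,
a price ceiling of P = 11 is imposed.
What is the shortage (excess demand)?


At P = 11:
Qd = 181 - 5*11 = 126
Qs = 6 + 3*11 = 39
Shortage = Qd - Qs = 126 - 39 = 87

87


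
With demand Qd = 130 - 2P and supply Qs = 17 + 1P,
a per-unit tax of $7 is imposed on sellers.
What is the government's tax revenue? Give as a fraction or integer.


With tax on sellers, new supply: Qs' = 17 + 1(P - 7)
= 10 + 1P
New equilibrium quantity:
Q_new = 50
Tax revenue = tax * Q_new = 7 * 50 = 350

350


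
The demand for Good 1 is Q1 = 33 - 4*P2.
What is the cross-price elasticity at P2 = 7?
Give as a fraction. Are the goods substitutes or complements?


dQ1/dP2 = -4
At P2 = 7: Q1 = 33 - 4*7 = 5
Exy = (dQ1/dP2)(P2/Q1) = -4 * 7 / 5 = -28/5
Since Exy < 0, the goods are complements.

-28/5 (complements)


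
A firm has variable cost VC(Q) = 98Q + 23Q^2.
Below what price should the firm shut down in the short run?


AVC(Q) = VC(Q)/Q = 98 + 23Q
AVC is increasing in Q, so minimum AVC is at Q -> 0+.
Min AVC = 98
The firm should shut down if P < 98.

98


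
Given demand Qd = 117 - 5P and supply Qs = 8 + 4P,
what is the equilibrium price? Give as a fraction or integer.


At equilibrium, Qd = Qs.
117 - 5P = 8 + 4P
117 - 8 = 5P + 4P
109 = 9P
P* = 109/9 = 109/9

109/9


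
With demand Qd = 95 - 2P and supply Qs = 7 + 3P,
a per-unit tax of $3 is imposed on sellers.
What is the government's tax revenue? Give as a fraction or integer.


With tax on sellers, new supply: Qs' = 7 + 3(P - 3)
= 3P - 2
New equilibrium quantity:
Q_new = 281/5
Tax revenue = tax * Q_new = 3 * 281/5 = 843/5

843/5


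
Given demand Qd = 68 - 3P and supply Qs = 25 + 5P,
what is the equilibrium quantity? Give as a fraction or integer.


First find equilibrium price:
68 - 3P = 25 + 5P
P* = 43/8 = 43/8
Then substitute into demand:
Q* = 68 - 3 * 43/8 = 415/8

415/8


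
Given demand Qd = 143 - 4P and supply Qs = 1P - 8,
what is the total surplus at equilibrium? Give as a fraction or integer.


Find equilibrium: 143 - 4P = 1P - 8
143 + 8 = 5P
P* = 151/5 = 151/5
Q* = 1*151/5 - 8 = 111/5
Inverse demand: P = 143/4 - Q/4, so P_max = 143/4
Inverse supply: P = 8 + Q/1, so P_min = 8
CS = (1/2) * 111/5 * (143/4 - 151/5) = 12321/200
PS = (1/2) * 111/5 * (151/5 - 8) = 12321/50
TS = CS + PS = 12321/200 + 12321/50 = 12321/40

12321/40


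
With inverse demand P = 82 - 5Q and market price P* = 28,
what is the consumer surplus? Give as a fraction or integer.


Maximum willingness to pay (at Q=0): P_max = 82
Quantity demanded at P* = 28:
Q* = (82 - 28)/5 = 54/5
CS = (1/2) * Q* * (P_max - P*)
CS = (1/2) * 54/5 * (82 - 28)
CS = (1/2) * 54/5 * 54 = 1458/5

1458/5


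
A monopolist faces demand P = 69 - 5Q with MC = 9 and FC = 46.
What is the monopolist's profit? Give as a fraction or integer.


MR = MC: 69 - 10Q = 9
Q* = 6
P* = 69 - 5*6 = 39
Profit = (P* - MC)*Q* - FC
= (39 - 9)*6 - 46
= 30*6 - 46
= 180 - 46 = 134

134


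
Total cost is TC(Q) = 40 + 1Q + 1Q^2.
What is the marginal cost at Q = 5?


MC = dTC/dQ = 1 + 2*1*Q
At Q = 5:
MC = 1 + 2*5
MC = 1 + 10 = 11

11


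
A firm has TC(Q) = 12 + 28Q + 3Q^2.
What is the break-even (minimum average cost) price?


AC(Q) = 12/Q + 28 + 3Q
To minimize: dAC/dQ = -12/Q^2 + 3 = 0
Q^2 = 12/3 = 4
Q* = 2
Min AC = 12/2 + 28 + 3*2
Min AC = 6 + 28 + 6 = 40

40


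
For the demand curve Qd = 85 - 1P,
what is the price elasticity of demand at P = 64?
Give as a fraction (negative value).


dQ/dP = -1
At P = 64: Q = 85 - 1*64 = 21
E = (dQ/dP)(P/Q) = (-1)(64/21) = -64/21

-64/21


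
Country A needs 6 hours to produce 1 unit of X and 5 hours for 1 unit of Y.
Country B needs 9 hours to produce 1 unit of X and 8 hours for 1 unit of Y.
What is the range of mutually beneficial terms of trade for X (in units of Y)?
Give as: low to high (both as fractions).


Opportunity cost of X for Country A = hours_X / hours_Y = 6/5 = 6/5 units of Y
Opportunity cost of X for Country B = hours_X / hours_Y = 9/8 = 9/8 units of Y
Terms of trade must be between the two opportunity costs.
Range: 9/8 to 6/5

9/8 to 6/5


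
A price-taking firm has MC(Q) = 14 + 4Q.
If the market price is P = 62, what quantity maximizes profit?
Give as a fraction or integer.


In perfect competition, profit is maximized where P = MC.
62 = 14 + 4Q
48 = 4Q
Q* = 48/4 = 12

12


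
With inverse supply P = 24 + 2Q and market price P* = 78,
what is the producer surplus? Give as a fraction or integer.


Minimum supply price (at Q=0): P_min = 24
Quantity supplied at P* = 78:
Q* = (78 - 24)/2 = 27
PS = (1/2) * Q* * (P* - P_min)
PS = (1/2) * 27 * (78 - 24)
PS = (1/2) * 27 * 54 = 729

729


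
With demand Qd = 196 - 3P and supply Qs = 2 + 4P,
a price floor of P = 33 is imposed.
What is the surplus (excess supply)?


At P = 33:
Qd = 196 - 3*33 = 97
Qs = 2 + 4*33 = 134
Surplus = Qs - Qd = 134 - 97 = 37

37


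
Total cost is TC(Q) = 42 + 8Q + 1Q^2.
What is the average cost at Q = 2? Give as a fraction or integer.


TC(2) = 42 + 8*2 + 1*2^2
TC(2) = 42 + 16 + 4 = 62
AC = TC/Q = 62/2 = 31

31


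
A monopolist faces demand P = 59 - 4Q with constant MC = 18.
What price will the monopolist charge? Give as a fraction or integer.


MR = 59 - 8Q
Set MR = MC: 59 - 8Q = 18
Q* = 41/8
Substitute into demand:
P* = 59 - 4*41/8 = 77/2

77/2


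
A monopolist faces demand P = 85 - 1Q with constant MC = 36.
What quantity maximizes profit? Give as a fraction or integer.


TR = P*Q = (85 - 1Q)Q = 85Q - 1Q^2
MR = dTR/dQ = 85 - 2Q
Set MR = MC:
85 - 2Q = 36
49 = 2Q
Q* = 49/2 = 49/2

49/2


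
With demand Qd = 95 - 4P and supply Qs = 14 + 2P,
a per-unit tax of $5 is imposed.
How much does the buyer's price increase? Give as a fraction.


With a per-unit tax, the buyer's price increase depends on relative slopes.
Supply slope: d = 2, Demand slope: b = 4
Buyer's price increase = d * tax / (b + d)
= 2 * 5 / (4 + 2)
= 10 / 6 = 5/3

5/3


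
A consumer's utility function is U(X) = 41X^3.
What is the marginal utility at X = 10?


MU = dU/dX = 41*3*X^(3-1)
MU = 123*X^2
At X = 10:
MU = 123 * 10^2
MU = 123 * 100 = 12300

12300


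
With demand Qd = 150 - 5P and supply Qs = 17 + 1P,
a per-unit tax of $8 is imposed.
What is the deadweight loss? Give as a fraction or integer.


Pre-tax equilibrium quantity: Q* = 235/6
Post-tax equilibrium quantity: Q_tax = 65/2
Reduction in quantity: Q* - Q_tax = 20/3
DWL = (1/2) * tax * (Q* - Q_tax)
DWL = (1/2) * 8 * 20/3 = 80/3

80/3


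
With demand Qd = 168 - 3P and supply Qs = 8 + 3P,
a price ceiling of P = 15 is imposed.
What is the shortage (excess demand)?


At P = 15:
Qd = 168 - 3*15 = 123
Qs = 8 + 3*15 = 53
Shortage = Qd - Qs = 123 - 53 = 70

70


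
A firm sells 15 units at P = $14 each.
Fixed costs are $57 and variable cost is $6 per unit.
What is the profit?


Total Revenue = P * Q = 14 * 15 = $210
Total Cost = FC + VC*Q = 57 + 6*15 = $147
Profit = TR - TC = 210 - 147 = $63

$63


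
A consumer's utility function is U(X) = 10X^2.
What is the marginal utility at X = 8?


MU = dU/dX = 10*2*X^(2-1)
MU = 20*X^1
At X = 8:
MU = 20 * 8^1
MU = 20 * 8 = 160

160


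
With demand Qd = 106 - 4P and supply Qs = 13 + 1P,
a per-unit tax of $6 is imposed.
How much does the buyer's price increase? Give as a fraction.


With a per-unit tax, the buyer's price increase depends on relative slopes.
Supply slope: d = 1, Demand slope: b = 4
Buyer's price increase = d * tax / (b + d)
= 1 * 6 / (4 + 1)
= 6 / 5 = 6/5

6/5


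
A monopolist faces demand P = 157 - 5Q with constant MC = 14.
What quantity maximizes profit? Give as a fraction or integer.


TR = P*Q = (157 - 5Q)Q = 157Q - 5Q^2
MR = dTR/dQ = 157 - 10Q
Set MR = MC:
157 - 10Q = 14
143 = 10Q
Q* = 143/10 = 143/10

143/10


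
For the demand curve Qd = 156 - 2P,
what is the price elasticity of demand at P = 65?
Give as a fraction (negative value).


dQ/dP = -2
At P = 65: Q = 156 - 2*65 = 26
E = (dQ/dP)(P/Q) = (-2)(65/26) = -5

-5


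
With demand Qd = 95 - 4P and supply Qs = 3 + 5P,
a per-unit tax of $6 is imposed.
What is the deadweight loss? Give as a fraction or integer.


Pre-tax equilibrium quantity: Q* = 487/9
Post-tax equilibrium quantity: Q_tax = 367/9
Reduction in quantity: Q* - Q_tax = 40/3
DWL = (1/2) * tax * (Q* - Q_tax)
DWL = (1/2) * 6 * 40/3 = 40

40


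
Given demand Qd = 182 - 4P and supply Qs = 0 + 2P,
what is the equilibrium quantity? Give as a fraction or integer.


First find equilibrium price:
182 - 4P = 0 + 2P
P* = 182/6 = 91/3
Then substitute into demand:
Q* = 182 - 4 * 91/3 = 182/3

182/3


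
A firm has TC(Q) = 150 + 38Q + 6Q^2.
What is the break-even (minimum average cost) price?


AC(Q) = 150/Q + 38 + 6Q
To minimize: dAC/dQ = -150/Q^2 + 6 = 0
Q^2 = 150/6 = 25
Q* = 5
Min AC = 150/5 + 38 + 6*5
Min AC = 30 + 38 + 30 = 98

98


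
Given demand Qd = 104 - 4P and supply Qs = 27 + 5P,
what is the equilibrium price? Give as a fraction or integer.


At equilibrium, Qd = Qs.
104 - 4P = 27 + 5P
104 - 27 = 4P + 5P
77 = 9P
P* = 77/9 = 77/9

77/9


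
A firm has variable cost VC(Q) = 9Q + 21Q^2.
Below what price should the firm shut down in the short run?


AVC(Q) = VC(Q)/Q = 9 + 21Q
AVC is increasing in Q, so minimum AVC is at Q -> 0+.
Min AVC = 9
The firm should shut down if P < 9.

9


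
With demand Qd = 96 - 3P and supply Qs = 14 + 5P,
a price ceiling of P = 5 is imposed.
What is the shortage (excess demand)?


At P = 5:
Qd = 96 - 3*5 = 81
Qs = 14 + 5*5 = 39
Shortage = Qd - Qs = 81 - 39 = 42

42


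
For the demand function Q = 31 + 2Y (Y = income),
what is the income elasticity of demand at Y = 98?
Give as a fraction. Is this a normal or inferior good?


dQ/dY = 2
At Y = 98: Q = 31 + 2*98 = 227
Ey = (dQ/dY)(Y/Q) = 2 * 98 / 227 = 196/227
Since Ey > 0, this is a normal good.

196/227 (normal good)


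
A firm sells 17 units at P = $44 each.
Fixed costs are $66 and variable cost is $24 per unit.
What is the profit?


Total Revenue = P * Q = 44 * 17 = $748
Total Cost = FC + VC*Q = 66 + 24*17 = $474
Profit = TR - TC = 748 - 474 = $274

$274


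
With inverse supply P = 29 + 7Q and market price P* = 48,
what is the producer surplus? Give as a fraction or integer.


Minimum supply price (at Q=0): P_min = 29
Quantity supplied at P* = 48:
Q* = (48 - 29)/7 = 19/7
PS = (1/2) * Q* * (P* - P_min)
PS = (1/2) * 19/7 * (48 - 29)
PS = (1/2) * 19/7 * 19 = 361/14

361/14


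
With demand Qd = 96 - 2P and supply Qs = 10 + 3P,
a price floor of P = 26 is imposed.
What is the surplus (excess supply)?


At P = 26:
Qd = 96 - 2*26 = 44
Qs = 10 + 3*26 = 88
Surplus = Qs - Qd = 88 - 44 = 44

44


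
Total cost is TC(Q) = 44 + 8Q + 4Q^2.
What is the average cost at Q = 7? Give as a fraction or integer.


TC(7) = 44 + 8*7 + 4*7^2
TC(7) = 44 + 56 + 196 = 296
AC = TC/Q = 296/7 = 296/7

296/7


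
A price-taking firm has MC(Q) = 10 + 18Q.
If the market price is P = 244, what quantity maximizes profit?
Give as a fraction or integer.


In perfect competition, profit is maximized where P = MC.
244 = 10 + 18Q
234 = 18Q
Q* = 234/18 = 13

13


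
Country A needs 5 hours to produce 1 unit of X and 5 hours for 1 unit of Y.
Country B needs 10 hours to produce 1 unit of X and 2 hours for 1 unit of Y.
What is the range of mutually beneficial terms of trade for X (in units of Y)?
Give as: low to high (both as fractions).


Opportunity cost of X for Country A = hours_X / hours_Y = 5/5 = 1 units of Y
Opportunity cost of X for Country B = hours_X / hours_Y = 10/2 = 5 units of Y
Terms of trade must be between the two opportunity costs.
Range: 1 to 5

1 to 5


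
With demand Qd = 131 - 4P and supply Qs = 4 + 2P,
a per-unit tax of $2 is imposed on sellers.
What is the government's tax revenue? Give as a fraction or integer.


With tax on sellers, new supply: Qs' = 4 + 2(P - 2)
= 0 + 2P
New equilibrium quantity:
Q_new = 131/3
Tax revenue = tax * Q_new = 2 * 131/3 = 262/3

262/3


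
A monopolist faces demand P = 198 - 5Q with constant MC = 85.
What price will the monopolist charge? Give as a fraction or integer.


MR = 198 - 10Q
Set MR = MC: 198 - 10Q = 85
Q* = 113/10
Substitute into demand:
P* = 198 - 5*113/10 = 283/2

283/2


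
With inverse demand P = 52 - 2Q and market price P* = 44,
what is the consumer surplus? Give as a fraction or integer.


Maximum willingness to pay (at Q=0): P_max = 52
Quantity demanded at P* = 44:
Q* = (52 - 44)/2 = 4
CS = (1/2) * Q* * (P_max - P*)
CS = (1/2) * 4 * (52 - 44)
CS = (1/2) * 4 * 8 = 16

16


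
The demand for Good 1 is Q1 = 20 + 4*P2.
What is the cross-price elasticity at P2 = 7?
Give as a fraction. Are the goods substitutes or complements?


dQ1/dP2 = 4
At P2 = 7: Q1 = 20 + 4*7 = 48
Exy = (dQ1/dP2)(P2/Q1) = 4 * 7 / 48 = 7/12
Since Exy > 0, the goods are substitutes.

7/12 (substitutes)


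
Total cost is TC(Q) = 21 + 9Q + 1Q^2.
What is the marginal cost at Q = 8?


MC = dTC/dQ = 9 + 2*1*Q
At Q = 8:
MC = 9 + 2*8
MC = 9 + 16 = 25

25


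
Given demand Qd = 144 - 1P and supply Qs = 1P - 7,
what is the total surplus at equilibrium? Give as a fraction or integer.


Find equilibrium: 144 - 1P = 1P - 7
144 + 7 = 2P
P* = 151/2 = 151/2
Q* = 1*151/2 - 7 = 137/2
Inverse demand: P = 144 - Q/1, so P_max = 144
Inverse supply: P = 7 + Q/1, so P_min = 7
CS = (1/2) * 137/2 * (144 - 151/2) = 18769/8
PS = (1/2) * 137/2 * (151/2 - 7) = 18769/8
TS = CS + PS = 18769/8 + 18769/8 = 18769/4

18769/4


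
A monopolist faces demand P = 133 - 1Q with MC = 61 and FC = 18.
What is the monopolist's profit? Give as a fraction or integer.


MR = MC: 133 - 2Q = 61
Q* = 36
P* = 133 - 1*36 = 97
Profit = (P* - MC)*Q* - FC
= (97 - 61)*36 - 18
= 36*36 - 18
= 1296 - 18 = 1278

1278


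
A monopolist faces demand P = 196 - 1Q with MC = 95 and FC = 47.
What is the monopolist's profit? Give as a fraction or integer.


MR = MC: 196 - 2Q = 95
Q* = 101/2
P* = 196 - 1*101/2 = 291/2
Profit = (P* - MC)*Q* - FC
= (291/2 - 95)*101/2 - 47
= 101/2*101/2 - 47
= 10201/4 - 47 = 10013/4

10013/4


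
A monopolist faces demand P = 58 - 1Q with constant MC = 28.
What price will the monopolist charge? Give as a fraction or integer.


MR = 58 - 2Q
Set MR = MC: 58 - 2Q = 28
Q* = 15
Substitute into demand:
P* = 58 - 1*15 = 43

43


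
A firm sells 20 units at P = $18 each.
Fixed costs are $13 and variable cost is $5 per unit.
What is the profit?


Total Revenue = P * Q = 18 * 20 = $360
Total Cost = FC + VC*Q = 13 + 5*20 = $113
Profit = TR - TC = 360 - 113 = $247

$247


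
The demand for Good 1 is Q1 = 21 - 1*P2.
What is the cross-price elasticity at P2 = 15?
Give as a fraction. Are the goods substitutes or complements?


dQ1/dP2 = -1
At P2 = 15: Q1 = 21 - 1*15 = 6
Exy = (dQ1/dP2)(P2/Q1) = -1 * 15 / 6 = -5/2
Since Exy < 0, the goods are complements.

-5/2 (complements)


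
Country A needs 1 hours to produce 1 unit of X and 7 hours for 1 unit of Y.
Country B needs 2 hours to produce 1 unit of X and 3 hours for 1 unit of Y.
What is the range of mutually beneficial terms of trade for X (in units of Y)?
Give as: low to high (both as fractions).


Opportunity cost of X for Country A = hours_X / hours_Y = 1/7 = 1/7 units of Y
Opportunity cost of X for Country B = hours_X / hours_Y = 2/3 = 2/3 units of Y
Terms of trade must be between the two opportunity costs.
Range: 1/7 to 2/3

1/7 to 2/3


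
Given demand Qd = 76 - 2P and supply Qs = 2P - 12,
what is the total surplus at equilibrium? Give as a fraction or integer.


Find equilibrium: 76 - 2P = 2P - 12
76 + 12 = 4P
P* = 88/4 = 22
Q* = 2*22 - 12 = 32
Inverse demand: P = 38 - Q/2, so P_max = 38
Inverse supply: P = 6 + Q/2, so P_min = 6
CS = (1/2) * 32 * (38 - 22) = 256
PS = (1/2) * 32 * (22 - 6) = 256
TS = CS + PS = 256 + 256 = 512

512


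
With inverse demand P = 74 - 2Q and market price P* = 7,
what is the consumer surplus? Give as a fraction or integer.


Maximum willingness to pay (at Q=0): P_max = 74
Quantity demanded at P* = 7:
Q* = (74 - 7)/2 = 67/2
CS = (1/2) * Q* * (P_max - P*)
CS = (1/2) * 67/2 * (74 - 7)
CS = (1/2) * 67/2 * 67 = 4489/4

4489/4


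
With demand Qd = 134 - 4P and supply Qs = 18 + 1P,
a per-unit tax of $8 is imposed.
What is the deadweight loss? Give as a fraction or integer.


Pre-tax equilibrium quantity: Q* = 206/5
Post-tax equilibrium quantity: Q_tax = 174/5
Reduction in quantity: Q* - Q_tax = 32/5
DWL = (1/2) * tax * (Q* - Q_tax)
DWL = (1/2) * 8 * 32/5 = 128/5

128/5


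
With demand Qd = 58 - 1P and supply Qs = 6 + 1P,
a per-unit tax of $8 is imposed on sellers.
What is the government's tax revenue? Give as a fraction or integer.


With tax on sellers, new supply: Qs' = 6 + 1(P - 8)
= 1P - 2
New equilibrium quantity:
Q_new = 28
Tax revenue = tax * Q_new = 8 * 28 = 224

224


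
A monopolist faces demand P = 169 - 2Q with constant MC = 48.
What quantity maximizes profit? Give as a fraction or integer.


TR = P*Q = (169 - 2Q)Q = 169Q - 2Q^2
MR = dTR/dQ = 169 - 4Q
Set MR = MC:
169 - 4Q = 48
121 = 4Q
Q* = 121/4 = 121/4

121/4


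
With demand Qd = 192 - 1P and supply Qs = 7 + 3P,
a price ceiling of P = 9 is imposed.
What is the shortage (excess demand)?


At P = 9:
Qd = 192 - 1*9 = 183
Qs = 7 + 3*9 = 34
Shortage = Qd - Qs = 183 - 34 = 149

149


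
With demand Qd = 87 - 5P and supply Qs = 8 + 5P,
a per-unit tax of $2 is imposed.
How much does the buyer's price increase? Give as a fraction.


With a per-unit tax, the buyer's price increase depends on relative slopes.
Supply slope: d = 5, Demand slope: b = 5
Buyer's price increase = d * tax / (b + d)
= 5 * 2 / (5 + 5)
= 10 / 10 = 1

1


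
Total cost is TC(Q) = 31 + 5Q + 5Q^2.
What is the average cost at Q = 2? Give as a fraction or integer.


TC(2) = 31 + 5*2 + 5*2^2
TC(2) = 31 + 10 + 20 = 61
AC = TC/Q = 61/2 = 61/2

61/2


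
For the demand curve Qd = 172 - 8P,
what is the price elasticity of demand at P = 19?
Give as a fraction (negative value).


dQ/dP = -8
At P = 19: Q = 172 - 8*19 = 20
E = (dQ/dP)(P/Q) = (-8)(19/20) = -38/5

-38/5


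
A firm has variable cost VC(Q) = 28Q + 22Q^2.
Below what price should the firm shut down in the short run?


AVC(Q) = VC(Q)/Q = 28 + 22Q
AVC is increasing in Q, so minimum AVC is at Q -> 0+.
Min AVC = 28
The firm should shut down if P < 28.

28


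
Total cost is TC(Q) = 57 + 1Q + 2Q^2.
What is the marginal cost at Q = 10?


MC = dTC/dQ = 1 + 2*2*Q
At Q = 10:
MC = 1 + 4*10
MC = 1 + 40 = 41

41


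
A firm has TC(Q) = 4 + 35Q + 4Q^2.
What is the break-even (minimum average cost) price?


AC(Q) = 4/Q + 35 + 4Q
To minimize: dAC/dQ = -4/Q^2 + 4 = 0
Q^2 = 4/4 = 1
Q* = 1
Min AC = 4/1 + 35 + 4*1
Min AC = 4 + 35 + 4 = 43

43


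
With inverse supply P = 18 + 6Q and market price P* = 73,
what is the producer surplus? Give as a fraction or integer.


Minimum supply price (at Q=0): P_min = 18
Quantity supplied at P* = 73:
Q* = (73 - 18)/6 = 55/6
PS = (1/2) * Q* * (P* - P_min)
PS = (1/2) * 55/6 * (73 - 18)
PS = (1/2) * 55/6 * 55 = 3025/12

3025/12


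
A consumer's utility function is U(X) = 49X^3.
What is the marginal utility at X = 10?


MU = dU/dX = 49*3*X^(3-1)
MU = 147*X^2
At X = 10:
MU = 147 * 10^2
MU = 147 * 100 = 14700

14700


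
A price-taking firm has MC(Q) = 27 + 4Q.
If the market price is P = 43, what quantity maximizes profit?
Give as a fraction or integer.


In perfect competition, profit is maximized where P = MC.
43 = 27 + 4Q
16 = 4Q
Q* = 16/4 = 4

4


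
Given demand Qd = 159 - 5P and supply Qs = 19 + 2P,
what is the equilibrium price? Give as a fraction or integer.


At equilibrium, Qd = Qs.
159 - 5P = 19 + 2P
159 - 19 = 5P + 2P
140 = 7P
P* = 140/7 = 20

20


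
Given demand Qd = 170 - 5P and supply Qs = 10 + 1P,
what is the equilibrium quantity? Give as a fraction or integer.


First find equilibrium price:
170 - 5P = 10 + 1P
P* = 160/6 = 80/3
Then substitute into demand:
Q* = 170 - 5 * 80/3 = 110/3

110/3


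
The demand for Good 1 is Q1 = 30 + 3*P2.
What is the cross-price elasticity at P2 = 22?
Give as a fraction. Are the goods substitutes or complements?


dQ1/dP2 = 3
At P2 = 22: Q1 = 30 + 3*22 = 96
Exy = (dQ1/dP2)(P2/Q1) = 3 * 22 / 96 = 11/16
Since Exy > 0, the goods are substitutes.

11/16 (substitutes)


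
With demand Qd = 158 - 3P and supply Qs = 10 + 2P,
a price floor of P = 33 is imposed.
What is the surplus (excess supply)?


At P = 33:
Qd = 158 - 3*33 = 59
Qs = 10 + 2*33 = 76
Surplus = Qs - Qd = 76 - 59 = 17

17


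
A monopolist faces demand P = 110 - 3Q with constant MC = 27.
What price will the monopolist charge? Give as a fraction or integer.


MR = 110 - 6Q
Set MR = MC: 110 - 6Q = 27
Q* = 83/6
Substitute into demand:
P* = 110 - 3*83/6 = 137/2

137/2


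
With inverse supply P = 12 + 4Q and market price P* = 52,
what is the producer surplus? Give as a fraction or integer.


Minimum supply price (at Q=0): P_min = 12
Quantity supplied at P* = 52:
Q* = (52 - 12)/4 = 10
PS = (1/2) * Q* * (P* - P_min)
PS = (1/2) * 10 * (52 - 12)
PS = (1/2) * 10 * 40 = 200

200


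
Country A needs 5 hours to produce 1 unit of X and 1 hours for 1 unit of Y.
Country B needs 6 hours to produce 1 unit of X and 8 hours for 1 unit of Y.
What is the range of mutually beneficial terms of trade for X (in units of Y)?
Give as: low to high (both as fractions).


Opportunity cost of X for Country A = hours_X / hours_Y = 5/1 = 5 units of Y
Opportunity cost of X for Country B = hours_X / hours_Y = 6/8 = 3/4 units of Y
Terms of trade must be between the two opportunity costs.
Range: 3/4 to 5

3/4 to 5


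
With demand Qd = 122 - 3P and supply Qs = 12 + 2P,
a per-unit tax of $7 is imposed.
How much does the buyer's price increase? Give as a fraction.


With a per-unit tax, the buyer's price increase depends on relative slopes.
Supply slope: d = 2, Demand slope: b = 3
Buyer's price increase = d * tax / (b + d)
= 2 * 7 / (3 + 2)
= 14 / 5 = 14/5

14/5


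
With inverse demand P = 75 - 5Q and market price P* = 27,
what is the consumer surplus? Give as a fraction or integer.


Maximum willingness to pay (at Q=0): P_max = 75
Quantity demanded at P* = 27:
Q* = (75 - 27)/5 = 48/5
CS = (1/2) * Q* * (P_max - P*)
CS = (1/2) * 48/5 * (75 - 27)
CS = (1/2) * 48/5 * 48 = 1152/5

1152/5


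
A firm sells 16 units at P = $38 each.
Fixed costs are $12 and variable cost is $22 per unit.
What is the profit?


Total Revenue = P * Q = 38 * 16 = $608
Total Cost = FC + VC*Q = 12 + 22*16 = $364
Profit = TR - TC = 608 - 364 = $244

$244


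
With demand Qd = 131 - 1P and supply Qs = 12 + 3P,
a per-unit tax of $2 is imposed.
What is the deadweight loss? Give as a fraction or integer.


Pre-tax equilibrium quantity: Q* = 405/4
Post-tax equilibrium quantity: Q_tax = 399/4
Reduction in quantity: Q* - Q_tax = 3/2
DWL = (1/2) * tax * (Q* - Q_tax)
DWL = (1/2) * 2 * 3/2 = 3/2

3/2


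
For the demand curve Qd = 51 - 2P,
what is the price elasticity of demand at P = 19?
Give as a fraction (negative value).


dQ/dP = -2
At P = 19: Q = 51 - 2*19 = 13
E = (dQ/dP)(P/Q) = (-2)(19/13) = -38/13

-38/13


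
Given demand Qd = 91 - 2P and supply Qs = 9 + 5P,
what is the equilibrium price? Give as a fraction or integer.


At equilibrium, Qd = Qs.
91 - 2P = 9 + 5P
91 - 9 = 2P + 5P
82 = 7P
P* = 82/7 = 82/7

82/7


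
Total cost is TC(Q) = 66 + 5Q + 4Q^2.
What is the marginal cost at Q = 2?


MC = dTC/dQ = 5 + 2*4*Q
At Q = 2:
MC = 5 + 8*2
MC = 5 + 16 = 21

21


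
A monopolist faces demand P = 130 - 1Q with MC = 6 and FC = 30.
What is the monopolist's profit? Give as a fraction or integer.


MR = MC: 130 - 2Q = 6
Q* = 62
P* = 130 - 1*62 = 68
Profit = (P* - MC)*Q* - FC
= (68 - 6)*62 - 30
= 62*62 - 30
= 3844 - 30 = 3814

3814


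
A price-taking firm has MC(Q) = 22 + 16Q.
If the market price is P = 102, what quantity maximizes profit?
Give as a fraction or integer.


In perfect competition, profit is maximized where P = MC.
102 = 22 + 16Q
80 = 16Q
Q* = 80/16 = 5

5


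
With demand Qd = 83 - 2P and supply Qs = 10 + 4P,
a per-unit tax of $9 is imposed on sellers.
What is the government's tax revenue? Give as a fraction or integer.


With tax on sellers, new supply: Qs' = 10 + 4(P - 9)
= 4P - 26
New equilibrium quantity:
Q_new = 140/3
Tax revenue = tax * Q_new = 9 * 140/3 = 420

420


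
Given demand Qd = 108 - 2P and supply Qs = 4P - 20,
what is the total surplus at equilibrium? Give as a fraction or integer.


Find equilibrium: 108 - 2P = 4P - 20
108 + 20 = 6P
P* = 128/6 = 64/3
Q* = 4*64/3 - 20 = 196/3
Inverse demand: P = 54 - Q/2, so P_max = 54
Inverse supply: P = 5 + Q/4, so P_min = 5
CS = (1/2) * 196/3 * (54 - 64/3) = 9604/9
PS = (1/2) * 196/3 * (64/3 - 5) = 4802/9
TS = CS + PS = 9604/9 + 4802/9 = 4802/3

4802/3


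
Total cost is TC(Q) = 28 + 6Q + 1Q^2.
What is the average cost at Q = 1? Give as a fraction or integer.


TC(1) = 28 + 6*1 + 1*1^2
TC(1) = 28 + 6 + 1 = 35
AC = TC/Q = 35/1 = 35

35


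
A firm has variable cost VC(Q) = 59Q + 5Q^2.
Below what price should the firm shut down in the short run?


AVC(Q) = VC(Q)/Q = 59 + 5Q
AVC is increasing in Q, so minimum AVC is at Q -> 0+.
Min AVC = 59
The firm should shut down if P < 59.

59


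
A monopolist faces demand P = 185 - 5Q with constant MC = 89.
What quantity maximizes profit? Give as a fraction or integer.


TR = P*Q = (185 - 5Q)Q = 185Q - 5Q^2
MR = dTR/dQ = 185 - 10Q
Set MR = MC:
185 - 10Q = 89
96 = 10Q
Q* = 96/10 = 48/5

48/5


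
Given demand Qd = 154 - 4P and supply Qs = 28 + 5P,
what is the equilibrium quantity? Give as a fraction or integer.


First find equilibrium price:
154 - 4P = 28 + 5P
P* = 126/9 = 14
Then substitute into demand:
Q* = 154 - 4 * 14 = 98

98


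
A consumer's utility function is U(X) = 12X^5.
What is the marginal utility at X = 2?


MU = dU/dX = 12*5*X^(5-1)
MU = 60*X^4
At X = 2:
MU = 60 * 2^4
MU = 60 * 16 = 960

960


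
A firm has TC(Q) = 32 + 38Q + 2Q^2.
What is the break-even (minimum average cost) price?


AC(Q) = 32/Q + 38 + 2Q
To minimize: dAC/dQ = -32/Q^2 + 2 = 0
Q^2 = 32/2 = 16
Q* = 4
Min AC = 32/4 + 38 + 2*4
Min AC = 8 + 38 + 8 = 54

54


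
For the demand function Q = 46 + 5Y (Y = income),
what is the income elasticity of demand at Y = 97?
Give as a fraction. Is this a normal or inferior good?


dQ/dY = 5
At Y = 97: Q = 46 + 5*97 = 531
Ey = (dQ/dY)(Y/Q) = 5 * 97 / 531 = 485/531
Since Ey > 0, this is a normal good.

485/531 (normal good)


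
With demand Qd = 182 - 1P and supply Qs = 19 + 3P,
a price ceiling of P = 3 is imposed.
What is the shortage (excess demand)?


At P = 3:
Qd = 182 - 1*3 = 179
Qs = 19 + 3*3 = 28
Shortage = Qd - Qs = 179 - 28 = 151

151


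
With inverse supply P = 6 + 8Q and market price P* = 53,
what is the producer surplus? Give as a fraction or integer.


Minimum supply price (at Q=0): P_min = 6
Quantity supplied at P* = 53:
Q* = (53 - 6)/8 = 47/8
PS = (1/2) * Q* * (P* - P_min)
PS = (1/2) * 47/8 * (53 - 6)
PS = (1/2) * 47/8 * 47 = 2209/16

2209/16


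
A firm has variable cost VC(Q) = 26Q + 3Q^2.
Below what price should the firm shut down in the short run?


AVC(Q) = VC(Q)/Q = 26 + 3Q
AVC is increasing in Q, so minimum AVC is at Q -> 0+.
Min AVC = 26
The firm should shut down if P < 26.

26


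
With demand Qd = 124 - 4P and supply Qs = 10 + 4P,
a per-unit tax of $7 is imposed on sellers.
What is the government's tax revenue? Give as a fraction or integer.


With tax on sellers, new supply: Qs' = 10 + 4(P - 7)
= 4P - 18
New equilibrium quantity:
Q_new = 53
Tax revenue = tax * Q_new = 7 * 53 = 371

371


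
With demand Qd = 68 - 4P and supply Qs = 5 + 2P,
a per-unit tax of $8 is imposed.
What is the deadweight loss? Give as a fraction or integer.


Pre-tax equilibrium quantity: Q* = 26
Post-tax equilibrium quantity: Q_tax = 46/3
Reduction in quantity: Q* - Q_tax = 32/3
DWL = (1/2) * tax * (Q* - Q_tax)
DWL = (1/2) * 8 * 32/3 = 128/3

128/3


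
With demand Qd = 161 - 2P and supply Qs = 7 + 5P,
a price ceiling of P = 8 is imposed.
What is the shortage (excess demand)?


At P = 8:
Qd = 161 - 2*8 = 145
Qs = 7 + 5*8 = 47
Shortage = Qd - Qs = 145 - 47 = 98

98


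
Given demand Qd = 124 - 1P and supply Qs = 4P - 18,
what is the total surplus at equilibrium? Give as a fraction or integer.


Find equilibrium: 124 - 1P = 4P - 18
124 + 18 = 5P
P* = 142/5 = 142/5
Q* = 4*142/5 - 18 = 478/5
Inverse demand: P = 124 - Q/1, so P_max = 124
Inverse supply: P = 9/2 + Q/4, so P_min = 9/2
CS = (1/2) * 478/5 * (124 - 142/5) = 114242/25
PS = (1/2) * 478/5 * (142/5 - 9/2) = 57121/50
TS = CS + PS = 114242/25 + 57121/50 = 57121/10

57121/10
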